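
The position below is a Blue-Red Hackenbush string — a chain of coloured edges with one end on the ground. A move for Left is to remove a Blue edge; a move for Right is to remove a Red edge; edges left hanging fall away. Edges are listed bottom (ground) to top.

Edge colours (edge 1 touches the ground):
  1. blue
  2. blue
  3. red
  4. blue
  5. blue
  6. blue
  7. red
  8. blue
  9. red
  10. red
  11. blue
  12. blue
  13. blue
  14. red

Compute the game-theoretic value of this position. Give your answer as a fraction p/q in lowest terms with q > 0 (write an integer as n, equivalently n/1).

7837/4096

1 of 14 · b · max L 0 · min R +∞ ⇒ 1
2 of 14 · bb · max L 1 · min R +∞ ⇒ 2
3 of 14 · bbr · max L 1 · min R 2 ⇒ 3/2
4 of 14 · bbrb · max L 3/2 · min R 2 ⇒ 7/4
5 of 14 · bbrbb · max L 7/4 · min R 2 ⇒ 15/8
6 of 14 · bbrbbb · max L 15/8 · min R 2 ⇒ 31/16
7 of 14 · bbrbbbr · max L 15/8 · min R 31/16 ⇒ 61/32
8 of 14 · bbrbbbrb · max L 61/32 · min R 31/16 ⇒ 123/64
9 of 14 · bbrbbbrbr · max L 61/32 · min R 123/64 ⇒ 245/128
10 of 14 · bbrbbbrbrr · max L 61/32 · min R 245/128 ⇒ 489/256
11 of 14 · bbrbbbrbrrb · max L 489/256 · min R 245/128 ⇒ 979/512
12 of 14 · bbrbbbrbrrbb · max L 979/512 · min R 245/128 ⇒ 1959/1024
13 of 14 · bbrbbbrbrrbbb · max L 1959/1024 · min R 245/128 ⇒ 3919/2048
14 of 14 · bbrbbbrbrrbbbr · max L 1959/1024 · min R 3919/2048 ⇒ 7837/4096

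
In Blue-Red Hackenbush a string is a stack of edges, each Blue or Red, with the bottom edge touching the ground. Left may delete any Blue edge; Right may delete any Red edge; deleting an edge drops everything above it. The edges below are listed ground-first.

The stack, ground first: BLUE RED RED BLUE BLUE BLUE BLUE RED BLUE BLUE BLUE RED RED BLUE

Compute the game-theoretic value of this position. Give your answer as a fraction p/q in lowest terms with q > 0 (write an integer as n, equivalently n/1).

3955/8192

Prefix values for BLUE RED RED BLUE BLUE BLUE BLUE RED BLUE BLUE BLUE RED RED BLUE via {L|R} + simplicity:
B: Left { 0 }, Right { none } — simplest 1
BR: Left { 0 }, Right { 1 } — simplest 1/2
BRR: Left { 0 }, Right { 1/2,1 } — simplest 1/4
BRRB: Left { 0,1/4 }, Right { 1/2,1 } — simplest 3/8
BRRBB: Left { 0,1/4,3/8 }, Right { 1/2,1 } — simplest 7/16
BRRBBB: Left { 0,1/4,3/8,7/16 }, Right { 1/2,1 } — simplest 15/32
BRRBBBB: Left { 0,1/4,3/8,7/16,15/32 }, Right { 1/2,1 } — simplest 31/64
BRRBBBBR: Left { 0,1/4,3/8,7/16,15/32 }, Right { 31/64,1/2,1 } — simplest 61/128
BRRBBBBRB: Left { 0,1/4,3/8,7/16,15/32,61/128 }, Right { 31/64,1/2,1 } — simplest 123/256
BRRBBBBRBB: Left { 0,1/4,3/8,7/16,15/32,61/128,123/256 }, Right { 31/64,1/2,1 } — simplest 247/512
BRRBBBBRBBB: Left { 0,1/4,3/8,7/16,15/32,61/128,123/256,247/512 }, Right { 31/64,1/2,1 } — simplest 495/1024
BRRBBBBRBBBR: Left { 0,1/4,3/8,7/16,15/32,61/128,123/256,247/512 }, Right { 495/1024,31/64,1/2,1 } — simplest 989/2048
BRRBBBBRBBBRR: Left { 0,1/4,3/8,7/16,15/32,61/128,123/256,247/512 }, Right { 989/2048,495/1024,31/64,1/2,1 } — simplest 1977/4096
BRRBBBBRBBBRRB: Left { 0,1/4,3/8,7/16,15/32,61/128,123/256,247/512,1977/4096 }, Right { 989/2048,495/1024,31/64,1/2,1 } — simplest 3955/8192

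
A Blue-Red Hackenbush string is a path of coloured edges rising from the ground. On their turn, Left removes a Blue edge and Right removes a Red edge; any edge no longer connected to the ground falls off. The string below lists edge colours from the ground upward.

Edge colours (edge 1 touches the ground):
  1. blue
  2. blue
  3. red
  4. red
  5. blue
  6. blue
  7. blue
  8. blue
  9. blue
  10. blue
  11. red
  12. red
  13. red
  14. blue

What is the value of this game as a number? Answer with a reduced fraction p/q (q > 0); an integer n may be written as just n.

edge 1 of 14 (blue): { 0 | ∅ } gives 1
edge 2 of 14 (blue): { 0,1 | ∅ } gives 2
edge 3 of 14 (red): { 0,1 | 2 } gives 3/2
edge 4 of 14 (red): { 0,1 | 3/2,2 } gives 5/4
edge 5 of 14 (blue): { 0,1,5/4 | 3/2,2 } gives 11/8
edge 6 of 14 (blue): { 0,1,5/4,11/8 | 3/2,2 } gives 23/16
edge 7 of 14 (blue): { 0,1,5/4,11/8,23/16 | 3/2,2 } gives 47/32
edge 8 of 14 (blue): { 0,1,5/4,11/8,23/16,47/32 | 3/2,2 } gives 95/64
edge 9 of 14 (blue): { 0,1,5/4,11/8,23/16,47/32,95/64 | 3/2,2 } gives 191/128
edge 10 of 14 (blue): { 0,1,5/4,11/8,23/16,47/32,95/64,191/128 | 3/2,2 } gives 383/256
edge 11 of 14 (red): { 0,1,5/4,11/8,23/16,47/32,95/64,191/128 | 383/256,3/2,2 } gives 765/512
edge 12 of 14 (red): { 0,1,5/4,11/8,23/16,47/32,95/64,191/128 | 765/512,383/256,3/2,2 } gives 1529/1024
edge 13 of 14 (red): { 0,1,5/4,11/8,23/16,47/32,95/64,191/128 | 1529/1024,765/512,383/256,3/2,2 } gives 3057/2048
edge 14 of 14 (blue): { 0,1,5/4,11/8,23/16,47/32,95/64,191/128,3057/2048 | 1529/1024,765/512,383/256,3/2,2 } gives 6115/4096

6115/4096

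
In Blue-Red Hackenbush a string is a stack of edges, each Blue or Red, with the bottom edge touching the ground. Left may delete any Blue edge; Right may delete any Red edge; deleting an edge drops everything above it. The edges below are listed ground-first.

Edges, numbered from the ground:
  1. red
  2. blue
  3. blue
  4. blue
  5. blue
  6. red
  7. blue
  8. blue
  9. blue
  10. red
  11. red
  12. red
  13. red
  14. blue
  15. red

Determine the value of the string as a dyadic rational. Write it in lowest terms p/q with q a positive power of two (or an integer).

Build value(s[:k]) for k = 1..15, string s = red blue blue blue blue red blue blue blue red red red red blue red.
1 of 15 · r · max L −∞ · min R 0 so -1
2 of 15 · rb · max L -1 · min R 0 so -1/2
3 of 15 · rbb · max L -1/2 · min R 0 so -1/4
4 of 15 · rbbb · max L -1/4 · min R 0 so -1/8
5 of 15 · rbbbb · max L -1/8 · min R 0 so -1/16
6 of 15 · rbbbbr · max L -1/8 · min R -1/16 so -3/32
7 of 15 · rbbbbrb · max L -3/32 · min R -1/16 so -5/64
8 of 15 · rbbbbrbb · max L -5/64 · min R -1/16 so -9/128
9 of 15 · rbbbbrbbb · max L -9/128 · min R -1/16 so -17/256
10 of 15 · rbbbbrbbbr · max L -9/128 · min R -17/256 so -35/512
11 of 15 · rbbbbrbbbrr · max L -9/128 · min R -35/512 so -71/1024
12 of 15 · rbbbbrbbbrrr · max L -9/128 · min R -71/1024 so -143/2048
13 of 15 · rbbbbrbbbrrrr · max L -9/128 · min R -143/2048 so -287/4096
14 of 15 · rbbbbrbbbrrrrb · max L -287/4096 · min R -143/2048 so -573/8192
15 of 15 · rbbbbrbbbrrrrbr · max L -287/4096 · min R -573/8192 so -1147/16384

-1147/16384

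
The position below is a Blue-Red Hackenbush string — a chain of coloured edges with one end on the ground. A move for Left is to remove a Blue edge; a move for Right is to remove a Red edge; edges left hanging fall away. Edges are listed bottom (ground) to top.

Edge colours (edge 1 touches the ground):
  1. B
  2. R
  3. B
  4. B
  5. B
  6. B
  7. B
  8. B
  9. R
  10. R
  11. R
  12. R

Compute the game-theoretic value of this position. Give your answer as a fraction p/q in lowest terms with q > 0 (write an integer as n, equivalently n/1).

2017/2048

Prefix values for B R B B B B B B R R R R via {L|R} + simplicity:
B: Left { 0 }, Right { ∅ } so simplest 1
BR: Left { 0 }, Right { 1 } so simplest 1/2
BRB: Left { 0; 1/2 }, Right { 1 } so simplest 3/4
BRBB: Left { 0; 1/2; 3/4 }, Right { 1 } so simplest 7/8
BRBBB: Left { 0; 1/2; 3/4; 7/8 }, Right { 1 } so simplest 15/16
BRBBBB: Left { 0; 1/2; 3/4; 7/8; 15/16 }, Right { 1 } so simplest 31/32
BRBBBBB: Left { 0; 1/2; 3/4; 7/8; 15/16; 31/32 }, Right { 1 } so simplest 63/64
BRBBBBBB: Left { 0; 1/2; 3/4; 7/8; 15/16; 31/32; 63/64 }, Right { 1 } so simplest 127/128
BRBBBBBBR: Left { 0; 1/2; 3/4; 7/8; 15/16; 31/32; 63/64 }, Right { 127/128; 1 } so simplest 253/256
BRBBBBBBRR: Left { 0; 1/2; 3/4; 7/8; 15/16; 31/32; 63/64 }, Right { 253/256; 127/128; 1 } so simplest 505/512
BRBBBBBBRRR: Left { 0; 1/2; 3/4; 7/8; 15/16; 31/32; 63/64 }, Right { 505/512; 253/256; 127/128; 1 } so simplest 1009/1024
BRBBBBBBRRRR: Left { 0; 1/2; 3/4; 7/8; 15/16; 31/32; 63/64 }, Right { 1009/1024; 505/512; 253/256; 127/128; 1 } so simplest 2017/2048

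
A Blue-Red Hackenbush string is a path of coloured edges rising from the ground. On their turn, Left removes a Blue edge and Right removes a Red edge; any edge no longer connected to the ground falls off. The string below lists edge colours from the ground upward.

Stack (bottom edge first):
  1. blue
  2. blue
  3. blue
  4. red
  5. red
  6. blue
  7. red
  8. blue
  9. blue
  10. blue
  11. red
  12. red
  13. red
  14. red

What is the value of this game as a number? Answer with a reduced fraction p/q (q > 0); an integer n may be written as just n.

4833/2048

1 of 14 · b · max L 0 · min R +∞ gives 1
2 of 14 · bb · max L 1 · min R +∞ gives 2
3 of 14 · bbb · max L 2 · min R +∞ gives 3
4 of 14 · bbbr · max L 2 · min R 3 gives 5/2
5 of 14 · bbbrr · max L 2 · min R 5/2 gives 9/4
6 of 14 · bbbrrb · max L 9/4 · min R 5/2 gives 19/8
7 of 14 · bbbrrbr · max L 9/4 · min R 19/8 gives 37/16
8 of 14 · bbbrrbrb · max L 37/16 · min R 19/8 gives 75/32
9 of 14 · bbbrrbrbb · max L 75/32 · min R 19/8 gives 151/64
10 of 14 · bbbrrbrbbb · max L 151/64 · min R 19/8 gives 303/128
11 of 14 · bbbrrbrbbbr · max L 151/64 · min R 303/128 gives 605/256
12 of 14 · bbbrrbrbbbrr · max L 151/64 · min R 605/256 gives 1209/512
13 of 14 · bbbrrbrbbbrrr · max L 151/64 · min R 1209/512 gives 2417/1024
14 of 14 · bbbrrbrbbbrrrr · max L 151/64 · min R 2417/1024 gives 4833/2048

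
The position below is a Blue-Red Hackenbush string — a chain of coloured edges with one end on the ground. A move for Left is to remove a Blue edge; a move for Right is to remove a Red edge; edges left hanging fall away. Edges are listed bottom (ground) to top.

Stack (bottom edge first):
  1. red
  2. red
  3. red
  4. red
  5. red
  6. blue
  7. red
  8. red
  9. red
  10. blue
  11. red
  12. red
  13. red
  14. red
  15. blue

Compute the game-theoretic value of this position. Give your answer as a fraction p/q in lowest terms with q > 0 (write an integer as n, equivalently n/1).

-5053/1024

1 of 15 · r · max L −∞ · min R 0 -> -1
2 of 15 · rr · max L −∞ · min R -1 -> -2
3 of 15 · rrr · max L −∞ · min R -2 -> -3
4 of 15 · rrrr · max L −∞ · min R -3 -> -4
5 of 15 · rrrrr · max L −∞ · min R -4 -> -5
6 of 15 · rrrrrb · max L -5 · min R -4 -> -9/2
7 of 15 · rrrrrbr · max L -5 · min R -9/2 -> -19/4
8 of 15 · rrrrrbrr · max L -5 · min R -19/4 -> -39/8
9 of 15 · rrrrrbrrr · max L -5 · min R -39/8 -> -79/16
10 of 15 · rrrrrbrrrb · max L -79/16 · min R -39/8 -> -157/32
11 of 15 · rrrrrbrrrbr · max L -79/16 · min R -157/32 -> -315/64
12 of 15 · rrrrrbrrrbrr · max L -79/16 · min R -315/64 -> -631/128
13 of 15 · rrrrrbrrrbrrr · max L -79/16 · min R -631/128 -> -1263/256
14 of 15 · rrrrrbrrrbrrrr · max L -79/16 · min R -1263/256 -> -2527/512
15 of 15 · rrrrrbrrrbrrrrb · max L -2527/512 · min R -1263/256 -> -5053/1024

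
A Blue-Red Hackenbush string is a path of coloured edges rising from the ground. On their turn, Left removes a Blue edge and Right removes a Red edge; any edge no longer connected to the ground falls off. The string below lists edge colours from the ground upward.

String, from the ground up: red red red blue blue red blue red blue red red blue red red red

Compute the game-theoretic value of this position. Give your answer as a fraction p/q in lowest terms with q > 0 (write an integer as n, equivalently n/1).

edge 1 of 15 (red): { none | 0 } — -1
edge 2 of 15 (red): { none | -1 0 } — -2
edge 3 of 15 (red): { none | -2 -1 0 } — -3
edge 4 of 15 (blue): { -3 | -2 -1 0 } — -5/2
edge 5 of 15 (blue): { -3 -5/2 | -2 -1 0 } — -9/4
edge 6 of 15 (red): { -3 -5/2 | -9/4 -2 -1 0 } — -19/8
edge 7 of 15 (blue): { -3 -5/2 -19/8 | -9/4 -2 -1 0 } — -37/16
edge 8 of 15 (red): { -3 -5/2 -19/8 | -37/16 -9/4 -2 -1 0 } — -75/32
edge 9 of 15 (blue): { -3 -5/2 -19/8 -75/32 | -37/16 -9/4 -2 -1 0 } — -149/64
edge 10 of 15 (red): { -3 -5/2 -19/8 -75/32 | -149/64 -37/16 -9/4 -2 -1 0 } — -299/128
edge 11 of 15 (red): { -3 -5/2 -19/8 -75/32 | -299/128 -149/64 -37/16 -9/4 -2 -1 0 } — -599/256
edge 12 of 15 (blue): { -3 -5/2 -19/8 -75/32 -599/256 | -299/128 -149/64 -37/16 -9/4 -2 -1 0 } — -1197/512
edge 13 of 15 (red): { -3 -5/2 -19/8 -75/32 -599/256 | -1197/512 -299/128 -149/64 -37/16 -9/4 -2 -1 0 } — -2395/1024
edge 14 of 15 (red): { -3 -5/2 -19/8 -75/32 -599/256 | -2395/1024 -1197/512 -299/128 -149/64 -37/16 -9/4 -2 -1 0 } — -4791/2048
edge 15 of 15 (red): { -3 -5/2 -19/8 -75/32 -599/256 | -4791/2048 -2395/1024 -1197/512 -299/128 -149/64 -37/16 -9/4 -2 -1 0 } — -9583/4096

-9583/4096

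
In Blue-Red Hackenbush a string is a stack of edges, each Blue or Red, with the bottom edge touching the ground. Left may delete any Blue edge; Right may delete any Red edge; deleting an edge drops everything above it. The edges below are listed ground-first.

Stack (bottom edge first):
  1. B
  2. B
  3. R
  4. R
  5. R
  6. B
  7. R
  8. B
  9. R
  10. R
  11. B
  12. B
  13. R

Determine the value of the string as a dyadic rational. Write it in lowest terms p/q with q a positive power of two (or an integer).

2381/2048

step 1: add B to get B; options L={ 0 } R={  } ⇒ 1
step 2: add B to get BB; options L={ 0 1 } R={  } ⇒ 2
step 3: add R to get BBR; options L={ 0 1 } R={ 2 } ⇒ 3/2
step 4: add R to get BBRR; options L={ 0 1 } R={ 3/2 2 } ⇒ 5/4
step 5: add R to get BBRRR; options L={ 0 1 } R={ 5/4 3/2 2 } ⇒ 9/8
step 6: add B to get BBRRRB; options L={ 0 1 9/8 } R={ 5/4 3/2 2 } ⇒ 19/16
step 7: add R to get BBRRRBR; options L={ 0 1 9/8 } R={ 19/16 5/4 3/2 2 } ⇒ 37/32
step 8: add B to get BBRRRBRB; options L={ 0 1 9/8 37/32 } R={ 19/16 5/4 3/2 2 } ⇒ 75/64
step 9: add R to get BBRRRBRBR; options L={ 0 1 9/8 37/32 } R={ 75/64 19/16 5/4 3/2 2 } ⇒ 149/128
step 10: add R to get BBRRRBRBRR; options L={ 0 1 9/8 37/32 } R={ 149/128 75/64 19/16 5/4 3/2 2 } ⇒ 297/256
step 11: add B to get BBRRRBRBRRB; options L={ 0 1 9/8 37/32 297/256 } R={ 149/128 75/64 19/16 5/4 3/2 2 } ⇒ 595/512
step 12: add B to get BBRRRBRBRRBB; options L={ 0 1 9/8 37/32 297/256 595/512 } R={ 149/128 75/64 19/16 5/4 3/2 2 } ⇒ 1191/1024
step 13: add R to get BBRRRBRBRRBBR; options L={ 0 1 9/8 37/32 297/256 595/512 } R={ 1191/1024 149/128 75/64 19/16 5/4 3/2 2 } ⇒ 2381/2048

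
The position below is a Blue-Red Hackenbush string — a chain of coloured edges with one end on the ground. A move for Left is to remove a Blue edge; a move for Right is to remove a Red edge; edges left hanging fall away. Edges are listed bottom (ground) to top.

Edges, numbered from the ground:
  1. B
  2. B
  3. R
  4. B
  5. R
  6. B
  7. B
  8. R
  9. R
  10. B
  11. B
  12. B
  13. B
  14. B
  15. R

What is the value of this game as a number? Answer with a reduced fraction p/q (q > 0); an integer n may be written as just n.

v(B) = { 0 | — } → 1
v(BB) = { 0; 1 | — } → 2
v(BBR) = { 0; 1 | 2 } → 3/2
v(BBRB) = { 0; 1; 3/2 | 2 } → 7/4
v(BBRBR) = { 0; 1; 3/2 | 7/4; 2 } → 13/8
v(BBRBRB) = { 0; 1; 3/2; 13/8 | 7/4; 2 } → 27/16
v(BBRBRBB) = { 0; 1; 3/2; 13/8; 27/16 | 7/4; 2 } → 55/32
v(BBRBRBBR) = { 0; 1; 3/2; 13/8; 27/16 | 55/32; 7/4; 2 } → 109/64
v(BBRBRBBRR) = { 0; 1; 3/2; 13/8; 27/16 | 109/64; 55/32; 7/4; 2 } → 217/128
v(BBRBRBBRRB) = { 0; 1; 3/2; 13/8; 27/16; 217/128 | 109/64; 55/32; 7/4; 2 } → 435/256
v(BBRBRBBRRBB) = { 0; 1; 3/2; 13/8; 27/16; 217/128; 435/256 | 109/64; 55/32; 7/4; 2 } → 871/512
v(BBRBRBBRRBBB) = { 0; 1; 3/2; 13/8; 27/16; 217/128; 435/256; 871/512 | 109/64; 55/32; 7/4; 2 } → 1743/1024
v(BBRBRBBRRBBBB) = { 0; 1; 3/2; 13/8; 27/16; 217/128; 435/256; 871/512; 1743/1024 | 109/64; 55/32; 7/4; 2 } → 3487/2048
v(BBRBRBBRRBBBBB) = { 0; 1; 3/2; 13/8; 27/16; 217/128; 435/256; 871/512; 1743/1024; 3487/2048 | 109/64; 55/32; 7/4; 2 } → 6975/4096
v(BBRBRBBRRBBBBBR) = { 0; 1; 3/2; 13/8; 27/16; 217/128; 435/256; 871/512; 1743/1024; 3487/2048 | 6975/4096; 109/64; 55/32; 7/4; 2 } → 13949/8192

13949/8192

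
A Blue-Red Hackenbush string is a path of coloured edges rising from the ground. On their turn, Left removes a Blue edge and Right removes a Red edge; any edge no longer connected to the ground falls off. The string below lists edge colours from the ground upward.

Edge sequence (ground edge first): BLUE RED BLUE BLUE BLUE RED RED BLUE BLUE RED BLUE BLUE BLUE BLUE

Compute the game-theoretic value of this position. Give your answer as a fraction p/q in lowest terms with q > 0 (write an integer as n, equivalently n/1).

B: Left { 0 }, Right { none } => simplest 1
BR: Left { 0 }, Right { 1 } => simplest 1/2
BRB: Left { 0; 1/2 }, Right { 1 } => simplest 3/4
BRBB: Left { 0; 1/2; 3/4 }, Right { 1 } => simplest 7/8
BRBBB: Left { 0; 1/2; 3/4; 7/8 }, Right { 1 } => simplest 15/16
BRBBBR: Left { 0; 1/2; 3/4; 7/8 }, Right { 15/16; 1 } => simplest 29/32
BRBBBRR: Left { 0; 1/2; 3/4; 7/8 }, Right { 29/32; 15/16; 1 } => simplest 57/64
BRBBBRRB: Left { 0; 1/2; 3/4; 7/8; 57/64 }, Right { 29/32; 15/16; 1 } => simplest 115/128
BRBBBRRBB: Left { 0; 1/2; 3/4; 7/8; 57/64; 115/128 }, Right { 29/32; 15/16; 1 } => simplest 231/256
BRBBBRRBBR: Left { 0; 1/2; 3/4; 7/8; 57/64; 115/128 }, Right { 231/256; 29/32; 15/16; 1 } => simplest 461/512
BRBBBRRBBRB: Left { 0; 1/2; 3/4; 7/8; 57/64; 115/128; 461/512 }, Right { 231/256; 29/32; 15/16; 1 } => simplest 923/1024
BRBBBRRBBRBB: Left { 0; 1/2; 3/4; 7/8; 57/64; 115/128; 461/512; 923/1024 }, Right { 231/256; 29/32; 15/16; 1 } => simplest 1847/2048
BRBBBRRBBRBBB: Left { 0; 1/2; 3/4; 7/8; 57/64; 115/128; 461/512; 923/1024; 1847/2048 }, Right { 231/256; 29/32; 15/16; 1 } => simplest 3695/4096
BRBBBRRBBRBBBB: Left { 0; 1/2; 3/4; 7/8; 57/64; 115/128; 461/512; 923/1024; 1847/2048; 3695/4096 }, Right { 231/256; 29/32; 15/16; 1 } => simplest 7391/8192

7391/8192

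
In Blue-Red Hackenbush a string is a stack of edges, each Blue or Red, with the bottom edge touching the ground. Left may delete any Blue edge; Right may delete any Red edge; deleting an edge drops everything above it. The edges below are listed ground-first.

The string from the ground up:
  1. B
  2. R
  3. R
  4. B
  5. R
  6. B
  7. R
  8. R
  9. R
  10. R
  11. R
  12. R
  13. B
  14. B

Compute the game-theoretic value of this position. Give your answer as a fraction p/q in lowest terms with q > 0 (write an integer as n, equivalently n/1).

g_1 [B]  L=[0]  R=[∅]  so 1
g_2 [BR]  L=[0]  R=[1]  so 1/2
g_3 [BRR]  L=[0]  R=[1/2,1]  so 1/4
g_4 [BRRB]  L=[0,1/4]  R=[1/2,1]  so 3/8
g_5 [BRRBR]  L=[0,1/4]  R=[3/8,1/2,1]  so 5/16
g_6 [BRRBRB]  L=[0,1/4,5/16]  R=[3/8,1/2,1]  so 11/32
g_7 [BRRBRBR]  L=[0,1/4,5/16]  R=[11/32,3/8,1/2,1]  so 21/64
g_8 [BRRBRBRR]  L=[0,1/4,5/16]  R=[21/64,11/32,3/8,1/2,1]  so 41/128
g_9 [BRRBRBRRR]  L=[0,1/4,5/16]  R=[41/128,21/64,11/32,3/8,1/2,1]  so 81/256
g_10 [BRRBRBRRRR]  L=[0,1/4,5/16]  R=[81/256,41/128,21/64,11/32,3/8,1/2,1]  so 161/512
g_11 [BRRBRBRRRRR]  L=[0,1/4,5/16]  R=[161/512,81/256,41/128,21/64,11/32,3/8,1/2,1]  so 321/1024
g_12 [BRRBRBRRRRRR]  L=[0,1/4,5/16]  R=[321/1024,161/512,81/256,41/128,21/64,11/32,3/8,1/2,1]  so 641/2048
g_13 [BRRBRBRRRRRRB]  L=[0,1/4,5/16,641/2048]  R=[321/1024,161/512,81/256,41/128,21/64,11/32,3/8,1/2,1]  so 1283/4096
g_14 [BRRBRBRRRRRRBB]  L=[0,1/4,5/16,641/2048,1283/4096]  R=[321/1024,161/512,81/256,41/128,21/64,11/32,3/8,1/2,1]  so 2567/8192

2567/8192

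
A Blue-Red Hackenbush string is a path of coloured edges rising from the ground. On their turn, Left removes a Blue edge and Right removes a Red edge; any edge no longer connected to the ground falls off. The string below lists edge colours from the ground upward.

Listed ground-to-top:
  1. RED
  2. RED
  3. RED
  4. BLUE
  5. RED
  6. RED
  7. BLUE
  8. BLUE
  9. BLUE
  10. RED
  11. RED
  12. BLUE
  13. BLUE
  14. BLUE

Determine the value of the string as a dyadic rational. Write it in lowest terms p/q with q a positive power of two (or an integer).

G(R) = {  | 0 } → -1
G(RR) = {  | -1,0 } → -2
G(RRR) = {  | -2,-1,0 } → -3
G(RRRB) = { -3 | -2,-1,0 } → -5/2
G(RRRBR) = { -3 | -5/2,-2,-1,0 } → -11/4
G(RRRBRR) = { -3 | -11/4,-5/2,-2,-1,0 } → -23/8
G(RRRBRRB) = { -3,-23/8 | -11/4,-5/2,-2,-1,0 } → -45/16
G(RRRBRRBB) = { -3,-23/8,-45/16 | -11/4,-5/2,-2,-1,0 } → -89/32
G(RRRBRRBBB) = { -3,-23/8,-45/16,-89/32 | -11/4,-5/2,-2,-1,0 } → -177/64
G(RRRBRRBBBR) = { -3,-23/8,-45/16,-89/32 | -177/64,-11/4,-5/2,-2,-1,0 } → -355/128
G(RRRBRRBBBRR) = { -3,-23/8,-45/16,-89/32 | -355/128,-177/64,-11/4,-5/2,-2,-1,0 } → -711/256
G(RRRBRRBBBRRB) = { -3,-23/8,-45/16,-89/32,-711/256 | -355/128,-177/64,-11/4,-5/2,-2,-1,0 } → -1421/512
G(RRRBRRBBBRRBB) = { -3,-23/8,-45/16,-89/32,-711/256,-1421/512 | -355/128,-177/64,-11/4,-5/2,-2,-1,0 } → -2841/1024
G(RRRBRRBBBRRBBB) = { -3,-23/8,-45/16,-89/32,-711/256,-1421/512,-2841/1024 | -355/128,-177/64,-11/4,-5/2,-2,-1,0 } → -5681/2048

-5681/2048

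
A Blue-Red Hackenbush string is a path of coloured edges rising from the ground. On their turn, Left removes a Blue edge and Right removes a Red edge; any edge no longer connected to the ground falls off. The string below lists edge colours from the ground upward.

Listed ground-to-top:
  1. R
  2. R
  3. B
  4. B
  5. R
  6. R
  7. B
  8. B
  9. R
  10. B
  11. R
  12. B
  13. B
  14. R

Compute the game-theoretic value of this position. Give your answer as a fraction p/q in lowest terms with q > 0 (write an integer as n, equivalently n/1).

-5715/4096

R: Left { (no moves) }, Right { 0 } so simplest -1
RR: Left { (no moves) }, Right { -1; 0 } so simplest -2
RRB: Left { -2 }, Right { -1; 0 } so simplest -3/2
RRBB: Left { -2; -3/2 }, Right { -1; 0 } so simplest -5/4
RRBBR: Left { -2; -3/2 }, Right { -5/4; -1; 0 } so simplest -11/8
RRBBRR: Left { -2; -3/2 }, Right { -11/8; -5/4; -1; 0 } so simplest -23/16
RRBBRRB: Left { -2; -3/2; -23/16 }, Right { -11/8; -5/4; -1; 0 } so simplest -45/32
RRBBRRBB: Left { -2; -3/2; -23/16; -45/32 }, Right { -11/8; -5/4; -1; 0 } so simplest -89/64
RRBBRRBBR: Left { -2; -3/2; -23/16; -45/32 }, Right { -89/64; -11/8; -5/4; -1; 0 } so simplest -179/128
RRBBRRBBRB: Left { -2; -3/2; -23/16; -45/32; -179/128 }, Right { -89/64; -11/8; -5/4; -1; 0 } so simplest -357/256
RRBBRRBBRBR: Left { -2; -3/2; -23/16; -45/32; -179/128 }, Right { -357/256; -89/64; -11/8; -5/4; -1; 0 } so simplest -715/512
RRBBRRBBRBRB: Left { -2; -3/2; -23/16; -45/32; -179/128; -715/512 }, Right { -357/256; -89/64; -11/8; -5/4; -1; 0 } so simplest -1429/1024
RRBBRRBBRBRBB: Left { -2; -3/2; -23/16; -45/32; -179/128; -715/512; -1429/1024 }, Right { -357/256; -89/64; -11/8; -5/4; -1; 0 } so simplest -2857/2048
RRBBRRBBRBRBBR: Left { -2; -3/2; -23/16; -45/32; -179/128; -715/512; -1429/1024 }, Right { -2857/2048; -357/256; -89/64; -11/8; -5/4; -1; 0 } so simplest -5715/4096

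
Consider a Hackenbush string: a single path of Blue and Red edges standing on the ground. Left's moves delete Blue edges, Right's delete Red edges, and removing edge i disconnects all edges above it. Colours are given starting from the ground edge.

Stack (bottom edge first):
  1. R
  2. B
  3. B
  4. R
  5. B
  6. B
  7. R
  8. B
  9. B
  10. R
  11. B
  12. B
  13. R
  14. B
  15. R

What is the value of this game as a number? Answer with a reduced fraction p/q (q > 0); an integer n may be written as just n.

-4683/16384

step 1: add R to get R; options L={  } R={ 0 } => -1
step 2: add B to get RB; options L={ -1 } R={ 0 } => -1/2
step 3: add B to get RBB; options L={ -1; -1/2 } R={ 0 } => -1/4
step 4: add R to get RBBR; options L={ -1; -1/2 } R={ -1/4; 0 } => -3/8
step 5: add B to get RBBRB; options L={ -1; -1/2; -3/8 } R={ -1/4; 0 } => -5/16
step 6: add B to get RBBRBB; options L={ -1; -1/2; -3/8; -5/16 } R={ -1/4; 0 } => -9/32
step 7: add R to get RBBRBBR; options L={ -1; -1/2; -3/8; -5/16 } R={ -9/32; -1/4; 0 } => -19/64
step 8: add B to get RBBRBBRB; options L={ -1; -1/2; -3/8; -5/16; -19/64 } R={ -9/32; -1/4; 0 } => -37/128
step 9: add B to get RBBRBBRBB; options L={ -1; -1/2; -3/8; -5/16; -19/64; -37/128 } R={ -9/32; -1/4; 0 } => -73/256
step 10: add R to get RBBRBBRBBR; options L={ -1; -1/2; -3/8; -5/16; -19/64; -37/128 } R={ -73/256; -9/32; -1/4; 0 } => -147/512
step 11: add B to get RBBRBBRBBRB; options L={ -1; -1/2; -3/8; -5/16; -19/64; -37/128; -147/512 } R={ -73/256; -9/32; -1/4; 0 } => -293/1024
step 12: add B to get RBBRBBRBBRBB; options L={ -1; -1/2; -3/8; -5/16; -19/64; -37/128; -147/512; -293/1024 } R={ -73/256; -9/32; -1/4; 0 } => -585/2048
step 13: add R to get RBBRBBRBBRBBR; options L={ -1; -1/2; -3/8; -5/16; -19/64; -37/128; -147/512; -293/1024 } R={ -585/2048; -73/256; -9/32; -1/4; 0 } => -1171/4096
step 14: add B to get RBBRBBRBBRBBRB; options L={ -1; -1/2; -3/8; -5/16; -19/64; -37/128; -147/512; -293/1024; -1171/4096 } R={ -585/2048; -73/256; -9/32; -1/4; 0 } => -2341/8192
step 15: add R to get RBBRBBRBBRBBRBR; options L={ -1; -1/2; -3/8; -5/16; -19/64; -37/128; -147/512; -293/1024; -1171/4096 } R={ -2341/8192; -585/2048; -73/256; -9/32; -1/4; 0 } => -4683/16384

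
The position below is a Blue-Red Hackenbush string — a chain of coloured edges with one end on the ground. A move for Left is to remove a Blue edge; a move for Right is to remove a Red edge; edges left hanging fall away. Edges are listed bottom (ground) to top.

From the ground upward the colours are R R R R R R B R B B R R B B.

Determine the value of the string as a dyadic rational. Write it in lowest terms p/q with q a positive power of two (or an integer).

step 1: add R to get R; options L={  } R={ 0 } => -1
step 2: add R to get RR; options L={  } R={ -1; 0 } => -2
step 3: add R to get RRR; options L={  } R={ -2; -1; 0 } => -3
step 4: add R to get RRRR; options L={  } R={ -3; -2; -1; 0 } => -4
step 5: add R to get RRRRR; options L={  } R={ -4; -3; -2; -1; 0 } => -5
step 6: add R to get RRRRRR; options L={  } R={ -5; -4; -3; -2; -1; 0 } => -6
step 7: add B to get RRRRRRB; options L={ -6 } R={ -5; -4; -3; -2; -1; 0 } => -11/2
step 8: add R to get RRRRRRBR; options L={ -6 } R={ -11/2; -5; -4; -3; -2; -1; 0 } => -23/4
step 9: add B to get RRRRRRBRB; options L={ -6; -23/4 } R={ -11/2; -5; -4; -3; -2; -1; 0 } => -45/8
step 10: add B to get RRRRRRBRBB; options L={ -6; -23/4; -45/8 } R={ -11/2; -5; -4; -3; -2; -1; 0 } => -89/16
step 11: add R to get RRRRRRBRBBR; options L={ -6; -23/4; -45/8 } R={ -89/16; -11/2; -5; -4; -3; -2; -1; 0 } => -179/32
step 12: add R to get RRRRRRBRBBRR; options L={ -6; -23/4; -45/8 } R={ -179/32; -89/16; -11/2; -5; -4; -3; -2; -1; 0 } => -359/64
step 13: add B to get RRRRRRBRBBRRB; options L={ -6; -23/4; -45/8; -359/64 } R={ -179/32; -89/16; -11/2; -5; -4; -3; -2; -1; 0 } => -717/128
step 14: add B to get RRRRRRBRBBRRBB; options L={ -6; -23/4; -45/8; -359/64; -717/128 } R={ -179/32; -89/16; -11/2; -5; -4; -3; -2; -1; 0 } => -1433/256

-1433/256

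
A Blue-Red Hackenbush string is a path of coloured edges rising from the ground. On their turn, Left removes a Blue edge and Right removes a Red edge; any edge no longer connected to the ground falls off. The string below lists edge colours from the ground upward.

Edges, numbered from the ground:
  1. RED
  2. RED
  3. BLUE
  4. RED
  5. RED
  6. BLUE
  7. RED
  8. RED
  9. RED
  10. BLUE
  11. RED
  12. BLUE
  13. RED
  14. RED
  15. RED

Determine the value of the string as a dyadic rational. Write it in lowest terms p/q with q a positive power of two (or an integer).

-15279/8192

Prefix values for RED RED BLUE RED RED BLUE RED RED RED BLUE RED BLUE RED RED RED via {L|R} + simplicity:
1 of 15 · R · max L −∞ · min R 0 — -1
2 of 15 · RR · max L −∞ · min R -1 — -2
3 of 15 · RRB · max L -2 · min R -1 — -3/2
4 of 15 · RRBR · max L -2 · min R -3/2 — -7/4
5 of 15 · RRBRR · max L -2 · min R -7/4 — -15/8
6 of 15 · RRBRRB · max L -15/8 · min R -7/4 — -29/16
7 of 15 · RRBRRBR · max L -15/8 · min R -29/16 — -59/32
8 of 15 · RRBRRBRR · max L -15/8 · min R -59/32 — -119/64
9 of 15 · RRBRRBRRR · max L -15/8 · min R -119/64 — -239/128
10 of 15 · RRBRRBRRRB · max L -239/128 · min R -119/64 — -477/256
11 of 15 · RRBRRBRRRBR · max L -239/128 · min R -477/256 — -955/512
12 of 15 · RRBRRBRRRBRB · max L -955/512 · min R -477/256 — -1909/1024
13 of 15 · RRBRRBRRRBRBR · max L -955/512 · min R -1909/1024 — -3819/2048
14 of 15 · RRBRRBRRRBRBRR · max L -955/512 · min R -3819/2048 — -7639/4096
15 of 15 · RRBRRBRRRBRBRRR · max L -955/512 · min R -7639/4096 — -15279/8192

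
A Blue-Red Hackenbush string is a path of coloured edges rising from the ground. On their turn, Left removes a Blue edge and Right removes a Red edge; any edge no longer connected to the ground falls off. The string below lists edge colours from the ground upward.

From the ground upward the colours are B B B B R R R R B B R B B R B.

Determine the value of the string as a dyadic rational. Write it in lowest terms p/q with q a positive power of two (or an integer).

1 of 15 · B · max L 0 · min R +∞ => 1
2 of 15 · BB · max L 1 · min R +∞ => 2
3 of 15 · BBB · max L 2 · min R +∞ => 3
4 of 15 · BBBB · max L 3 · min R +∞ => 4
5 of 15 · BBBBR · max L 3 · min R 4 => 7/2
6 of 15 · BBBBRR · max L 3 · min R 7/2 => 13/4
7 of 15 · BBBBRRR · max L 3 · min R 13/4 => 25/8
8 of 15 · BBBBRRRR · max L 3 · min R 25/8 => 49/16
9 of 15 · BBBBRRRRB · max L 49/16 · min R 25/8 => 99/32
10 of 15 · BBBBRRRRBB · max L 99/32 · min R 25/8 => 199/64
11 of 15 · BBBBRRRRBBR · max L 99/32 · min R 199/64 => 397/128
12 of 15 · BBBBRRRRBBRB · max L 397/128 · min R 199/64 => 795/256
13 of 15 · BBBBRRRRBBRBB · max L 795/256 · min R 199/64 => 1591/512
14 of 15 · BBBBRRRRBBRBBR · max L 795/256 · min R 1591/512 => 3181/1024
15 of 15 · BBBBRRRRBBRBBRB · max L 3181/1024 · min R 1591/512 => 6363/2048

6363/2048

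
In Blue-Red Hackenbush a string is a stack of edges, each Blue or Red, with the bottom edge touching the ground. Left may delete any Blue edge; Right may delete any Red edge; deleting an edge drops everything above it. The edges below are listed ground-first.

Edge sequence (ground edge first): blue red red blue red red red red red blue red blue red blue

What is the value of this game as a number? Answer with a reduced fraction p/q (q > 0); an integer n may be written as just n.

2091/8192

Prefix values for blue red red blue red red red red red blue red blue red blue via {L|R} + simplicity:
G(b) = { 0 | (no moves) } -> 1
G(br) = { 0 | 1 } -> 1/2
G(brr) = { 0 | 1/2 1 } -> 1/4
G(brrb) = { 0 1/4 | 1/2 1 } -> 3/8
G(brrbr) = { 0 1/4 | 3/8 1/2 1 } -> 5/16
G(brrbrr) = { 0 1/4 | 5/16 3/8 1/2 1 } -> 9/32
G(brrbrrr) = { 0 1/4 | 9/32 5/16 3/8 1/2 1 } -> 17/64
G(brrbrrrr) = { 0 1/4 | 17/64 9/32 5/16 3/8 1/2 1 } -> 33/128
G(brrbrrrrr) = { 0 1/4 | 33/128 17/64 9/32 5/16 3/8 1/2 1 } -> 65/256
G(brrbrrrrrb) = { 0 1/4 65/256 | 33/128 17/64 9/32 5/16 3/8 1/2 1 } -> 131/512
G(brrbrrrrrbr) = { 0 1/4 65/256 | 131/512 33/128 17/64 9/32 5/16 3/8 1/2 1 } -> 261/1024
G(brrbrrrrrbrb) = { 0 1/4 65/256 261/1024 | 131/512 33/128 17/64 9/32 5/16 3/8 1/2 1 } -> 523/2048
G(brrbrrrrrbrbr) = { 0 1/4 65/256 261/1024 | 523/2048 131/512 33/128 17/64 9/32 5/16 3/8 1/2 1 } -> 1045/4096
G(brrbrrrrrbrbrb) = { 0 1/4 65/256 261/1024 1045/4096 | 523/2048 131/512 33/128 17/64 9/32 5/16 3/8 1/2 1 } -> 2091/8192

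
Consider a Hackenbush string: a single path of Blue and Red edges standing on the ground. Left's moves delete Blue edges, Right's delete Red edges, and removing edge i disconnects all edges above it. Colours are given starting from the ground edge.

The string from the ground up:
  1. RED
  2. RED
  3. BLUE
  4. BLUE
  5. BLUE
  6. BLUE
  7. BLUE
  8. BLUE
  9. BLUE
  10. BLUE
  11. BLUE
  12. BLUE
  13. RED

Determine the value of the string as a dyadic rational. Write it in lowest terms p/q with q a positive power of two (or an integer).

-2051/2048

val_1 [R]  L=[(no moves)]  R=[0]  so -1
val_2 [RR]  L=[(no moves)]  R=[-1, 0]  so -2
val_3 [RRB]  L=[-2]  R=[-1, 0]  so -3/2
val_4 [RRBB]  L=[-2, -3/2]  R=[-1, 0]  so -5/4
val_5 [RRBBB]  L=[-2, -3/2, -5/4]  R=[-1, 0]  so -9/8
val_6 [RRBBBB]  L=[-2, -3/2, -5/4, -9/8]  R=[-1, 0]  so -17/16
val_7 [RRBBBBB]  L=[-2, -3/2, -5/4, -9/8, -17/16]  R=[-1, 0]  so -33/32
val_8 [RRBBBBBB]  L=[-2, -3/2, -5/4, -9/8, -17/16, -33/32]  R=[-1, 0]  so -65/64
val_9 [RRBBBBBBB]  L=[-2, -3/2, -5/4, -9/8, -17/16, -33/32, -65/64]  R=[-1, 0]  so -129/128
val_10 [RRBBBBBBBB]  L=[-2, -3/2, -5/4, -9/8, -17/16, -33/32, -65/64, -129/128]  R=[-1, 0]  so -257/256
val_11 [RRBBBBBBBBB]  L=[-2, -3/2, -5/4, -9/8, -17/16, -33/32, -65/64, -129/128, -257/256]  R=[-1, 0]  so -513/512
val_12 [RRBBBBBBBBBB]  L=[-2, -3/2, -5/4, -9/8, -17/16, -33/32, -65/64, -129/128, -257/256, -513/512]  R=[-1, 0]  so -1025/1024
val_13 [RRBBBBBBBBBBR]  L=[-2, -3/2, -5/4, -9/8, -17/16, -33/32, -65/64, -129/128, -257/256, -513/512]  R=[-1025/1024, -1, 0]  so -2051/2048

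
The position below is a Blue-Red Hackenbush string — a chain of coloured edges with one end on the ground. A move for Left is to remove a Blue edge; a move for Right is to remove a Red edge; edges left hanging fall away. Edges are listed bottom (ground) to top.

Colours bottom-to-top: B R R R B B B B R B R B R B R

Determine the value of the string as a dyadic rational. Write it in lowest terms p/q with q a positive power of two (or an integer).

Prefix values for B R R R B B B B R B R B R B R via {L|R} + simplicity:
step 1: add B to get B; options L={ 0 } R={ none } gives 1
step 2: add R to get BR; options L={ 0 } R={ 1 } gives 1/2
step 3: add R to get BRR; options L={ 0 } R={ 1/2,1 } gives 1/4
step 4: add R to get BRRR; options L={ 0 } R={ 1/4,1/2,1 } gives 1/8
step 5: add B to get BRRRB; options L={ 0,1/8 } R={ 1/4,1/2,1 } gives 3/16
step 6: add B to get BRRRBB; options L={ 0,1/8,3/16 } R={ 1/4,1/2,1 } gives 7/32
step 7: add B to get BRRRBBB; options L={ 0,1/8,3/16,7/32 } R={ 1/4,1/2,1 } gives 15/64
step 8: add B to get BRRRBBBB; options L={ 0,1/8,3/16,7/32,15/64 } R={ 1/4,1/2,1 } gives 31/128
step 9: add R to get BRRRBBBBR; options L={ 0,1/8,3/16,7/32,15/64 } R={ 31/128,1/4,1/2,1 } gives 61/256
step 10: add B to get BRRRBBBBRB; options L={ 0,1/8,3/16,7/32,15/64,61/256 } R={ 31/128,1/4,1/2,1 } gives 123/512
step 11: add R to get BRRRBBBBRBR; options L={ 0,1/8,3/16,7/32,15/64,61/256 } R={ 123/512,31/128,1/4,1/2,1 } gives 245/1024
step 12: add B to get BRRRBBBBRBRB; options L={ 0,1/8,3/16,7/32,15/64,61/256,245/1024 } R={ 123/512,31/128,1/4,1/2,1 } gives 491/2048
step 13: add R to get BRRRBBBBRBRBR; options L={ 0,1/8,3/16,7/32,15/64,61/256,245/1024 } R={ 491/2048,123/512,31/128,1/4,1/2,1 } gives 981/4096
step 14: add B to get BRRRBBBBRBRBRB; options L={ 0,1/8,3/16,7/32,15/64,61/256,245/1024,981/4096 } R={ 491/2048,123/512,31/128,1/4,1/2,1 } gives 1963/8192
step 15: add R to get BRRRBBBBRBRBRBR; options L={ 0,1/8,3/16,7/32,15/64,61/256,245/1024,981/4096 } R={ 1963/8192,491/2048,123/512,31/128,1/4,1/2,1 } gives 3925/16384

3925/16384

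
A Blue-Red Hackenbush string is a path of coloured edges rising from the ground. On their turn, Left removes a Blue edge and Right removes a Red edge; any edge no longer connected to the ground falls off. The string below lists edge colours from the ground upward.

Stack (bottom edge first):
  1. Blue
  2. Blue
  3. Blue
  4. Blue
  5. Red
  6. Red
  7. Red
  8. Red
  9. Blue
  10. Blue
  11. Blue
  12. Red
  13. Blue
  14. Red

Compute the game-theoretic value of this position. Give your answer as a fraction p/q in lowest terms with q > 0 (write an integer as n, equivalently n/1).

3189/1024

v_1 [B]  L=[0]  R=[—]  gives 1
v_2 [BB]  L=[0; 1]  R=[—]  gives 2
v_3 [BBB]  L=[0; 1; 2]  R=[—]  gives 3
v_4 [BBBB]  L=[0; 1; 2; 3]  R=[—]  gives 4
v_5 [BBBBR]  L=[0; 1; 2; 3]  R=[4]  gives 7/2
v_6 [BBBBRR]  L=[0; 1; 2; 3]  R=[7/2; 4]  gives 13/4
v_7 [BBBBRRR]  L=[0; 1; 2; 3]  R=[13/4; 7/2; 4]  gives 25/8
v_8 [BBBBRRRR]  L=[0; 1; 2; 3]  R=[25/8; 13/4; 7/2; 4]  gives 49/16
v_9 [BBBBRRRRB]  L=[0; 1; 2; 3; 49/16]  R=[25/8; 13/4; 7/2; 4]  gives 99/32
v_10 [BBBBRRRRBB]  L=[0; 1; 2; 3; 49/16; 99/32]  R=[25/8; 13/4; 7/2; 4]  gives 199/64
v_11 [BBBBRRRRBBB]  L=[0; 1; 2; 3; 49/16; 99/32; 199/64]  R=[25/8; 13/4; 7/2; 4]  gives 399/128
v_12 [BBBBRRRRBBBR]  L=[0; 1; 2; 3; 49/16; 99/32; 199/64]  R=[399/128; 25/8; 13/4; 7/2; 4]  gives 797/256
v_13 [BBBBRRRRBBBRB]  L=[0; 1; 2; 3; 49/16; 99/32; 199/64; 797/256]  R=[399/128; 25/8; 13/4; 7/2; 4]  gives 1595/512
v_14 [BBBBRRRRBBBRBR]  L=[0; 1; 2; 3; 49/16; 99/32; 199/64; 797/256]  R=[1595/512; 399/128; 25/8; 13/4; 7/2; 4]  gives 3189/1024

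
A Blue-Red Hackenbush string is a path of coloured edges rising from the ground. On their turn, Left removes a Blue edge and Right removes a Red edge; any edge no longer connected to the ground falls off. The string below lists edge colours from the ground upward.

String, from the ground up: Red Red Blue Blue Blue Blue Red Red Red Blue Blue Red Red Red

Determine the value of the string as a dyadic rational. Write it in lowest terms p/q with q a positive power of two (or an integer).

Prefix values for Red Red Blue Blue Blue Blue Red Red Red Blue Blue Red Red Red via {L|R} + simplicity:
val(R) = { — | 0 } gives -1
val(RR) = { — | -1 0 } gives -2
val(RRB) = { -2 | -1 0 } gives -3/2
val(RRBB) = { -2 -3/2 | -1 0 } gives -5/4
val(RRBBB) = { -2 -3/2 -5/4 | -1 0 } gives -9/8
val(RRBBBB) = { -2 -3/2 -5/4 -9/8 | -1 0 } gives -17/16
val(RRBBBBR) = { -2 -3/2 -5/4 -9/8 | -17/16 -1 0 } gives -35/32
val(RRBBBBRR) = { -2 -3/2 -5/4 -9/8 | -35/32 -17/16 -1 0 } gives -71/64
val(RRBBBBRRR) = { -2 -3/2 -5/4 -9/8 | -71/64 -35/32 -17/16 -1 0 } gives -143/128
val(RRBBBBRRRB) = { -2 -3/2 -5/4 -9/8 -143/128 | -71/64 -35/32 -17/16 -1 0 } gives -285/256
val(RRBBBBRRRBB) = { -2 -3/2 -5/4 -9/8 -143/128 -285/256 | -71/64 -35/32 -17/16 -1 0 } gives -569/512
val(RRBBBBRRRBBR) = { -2 -3/2 -5/4 -9/8 -143/128 -285/256 | -569/512 -71/64 -35/32 -17/16 -1 0 } gives -1139/1024
val(RRBBBBRRRBBRR) = { -2 -3/2 -5/4 -9/8 -143/128 -285/256 | -1139/1024 -569/512 -71/64 -35/32 -17/16 -1 0 } gives -2279/2048
val(RRBBBBRRRBBRRR) = { -2 -3/2 -5/4 -9/8 -143/128 -285/256 | -2279/2048 -1139/1024 -569/512 -71/64 -35/32 -17/16 -1 0 } gives -4559/4096

-4559/4096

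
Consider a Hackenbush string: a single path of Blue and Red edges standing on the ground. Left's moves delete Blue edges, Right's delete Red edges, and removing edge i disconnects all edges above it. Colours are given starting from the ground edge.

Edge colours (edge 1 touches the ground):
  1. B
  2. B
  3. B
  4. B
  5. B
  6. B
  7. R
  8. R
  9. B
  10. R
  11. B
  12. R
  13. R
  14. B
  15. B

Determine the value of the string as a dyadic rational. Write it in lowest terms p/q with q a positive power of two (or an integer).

step 1: add B to get B; options L={ 0 } R={ none } ⇒ 1
step 2: add B to get BB; options L={ 0 1 } R={ none } ⇒ 2
step 3: add B to get BBB; options L={ 0 1 2 } R={ none } ⇒ 3
step 4: add B to get BBBB; options L={ 0 1 2 3 } R={ none } ⇒ 4
step 5: add B to get BBBBB; options L={ 0 1 2 3 4 } R={ none } ⇒ 5
step 6: add B to get BBBBBB; options L={ 0 1 2 3 4 5 } R={ none } ⇒ 6
step 7: add R to get BBBBBBR; options L={ 0 1 2 3 4 5 } R={ 6 } ⇒ 11/2
step 8: add R to get BBBBBBRR; options L={ 0 1 2 3 4 5 } R={ 11/2 6 } ⇒ 21/4
step 9: add B to get BBBBBBRRB; options L={ 0 1 2 3 4 5 21/4 } R={ 11/2 6 } ⇒ 43/8
step 10: add R to get BBBBBBRRBR; options L={ 0 1 2 3 4 5 21/4 } R={ 43/8 11/2 6 } ⇒ 85/16
step 11: add B to get BBBBBBRRBRB; options L={ 0 1 2 3 4 5 21/4 85/16 } R={ 43/8 11/2 6 } ⇒ 171/32
step 12: add R to get BBBBBBRRBRBR; options L={ 0 1 2 3 4 5 21/4 85/16 } R={ 171/32 43/8 11/2 6 } ⇒ 341/64
step 13: add R to get BBBBBBRRBRBRR; options L={ 0 1 2 3 4 5 21/4 85/16 } R={ 341/64 171/32 43/8 11/2 6 } ⇒ 681/128
step 14: add B to get BBBBBBRRBRBRRB; options L={ 0 1 2 3 4 5 21/4 85/16 681/128 } R={ 341/64 171/32 43/8 11/2 6 } ⇒ 1363/256
step 15: add B to get BBBBBBRRBRBRRBB; options L={ 0 1 2 3 4 5 21/4 85/16 681/128 1363/256 } R={ 341/64 171/32 43/8 11/2 6 } ⇒ 2727/512

2727/512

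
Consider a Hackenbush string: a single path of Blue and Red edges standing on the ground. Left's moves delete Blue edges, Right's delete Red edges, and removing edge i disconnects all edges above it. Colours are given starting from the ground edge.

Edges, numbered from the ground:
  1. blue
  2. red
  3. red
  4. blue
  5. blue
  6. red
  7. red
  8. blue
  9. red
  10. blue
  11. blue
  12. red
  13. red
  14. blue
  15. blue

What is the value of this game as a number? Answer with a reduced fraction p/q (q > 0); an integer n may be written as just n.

6503/16384

Build value(s[:k]) for k = 1..15, string s = blue red red blue blue red red blue red blue blue red red blue blue.
1 of 15 · b · max L 0 · min R +∞ => 1
2 of 15 · br · max L 0 · min R 1 => 1/2
3 of 15 · brr · max L 0 · min R 1/2 => 1/4
4 of 15 · brrb · max L 1/4 · min R 1/2 => 3/8
5 of 15 · brrbb · max L 3/8 · min R 1/2 => 7/16
6 of 15 · brrbbr · max L 3/8 · min R 7/16 => 13/32
7 of 15 · brrbbrr · max L 3/8 · min R 13/32 => 25/64
8 of 15 · brrbbrrb · max L 25/64 · min R 13/32 => 51/128
9 of 15 · brrbbrrbr · max L 25/64 · min R 51/128 => 101/256
10 of 15 · brrbbrrbrb · max L 101/256 · min R 51/128 => 203/512
11 of 15 · brrbbrrbrbb · max L 203/512 · min R 51/128 => 407/1024
12 of 15 · brrbbrrbrbbr · max L 203/512 · min R 407/1024 => 813/2048
13 of 15 · brrbbrrbrbbrr · max L 203/512 · min R 813/2048 => 1625/4096
14 of 15 · brrbbrrbrbbrrb · max L 1625/4096 · min R 813/2048 => 3251/8192
15 of 15 · brrbbrrbrbbrrbb · max L 3251/8192 · min R 813/2048 => 6503/16384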